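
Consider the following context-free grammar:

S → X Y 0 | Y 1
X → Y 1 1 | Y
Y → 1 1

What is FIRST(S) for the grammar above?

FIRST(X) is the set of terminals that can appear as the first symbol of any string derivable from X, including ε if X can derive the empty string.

We compute FIRST(S) using the standard algorithm.
FIRST(S) = {1}
FIRST(X) = {1}
FIRST(Y) = {1}
Therefore, FIRST(S) = {1}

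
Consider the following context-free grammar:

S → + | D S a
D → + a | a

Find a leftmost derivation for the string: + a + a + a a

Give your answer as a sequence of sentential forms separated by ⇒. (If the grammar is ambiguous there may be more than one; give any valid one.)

S ⇒ D S a ⇒ + a S a ⇒ + a D S a a ⇒ + a + a S a a ⇒ + a + a + a a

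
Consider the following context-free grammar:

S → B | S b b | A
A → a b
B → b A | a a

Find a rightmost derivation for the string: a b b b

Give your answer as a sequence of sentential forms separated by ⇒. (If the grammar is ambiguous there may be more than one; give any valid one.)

S ⇒ S b b ⇒ A b b ⇒ a b b b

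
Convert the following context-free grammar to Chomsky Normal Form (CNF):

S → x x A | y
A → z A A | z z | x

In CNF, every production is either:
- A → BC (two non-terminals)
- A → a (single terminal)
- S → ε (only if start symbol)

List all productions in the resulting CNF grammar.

TX → x; S → y; TZ → z; A → x; S → TX X0; X0 → TX A; A → TZ X1; X1 → A A; A → TZ TZ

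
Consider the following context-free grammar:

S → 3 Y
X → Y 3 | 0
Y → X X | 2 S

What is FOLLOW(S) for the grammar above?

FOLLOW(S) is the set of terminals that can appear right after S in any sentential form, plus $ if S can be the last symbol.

We compute FOLLOW(S) using the standard algorithm.
FOLLOW(S) starts with {$}.
FIRST(S) = {3}
FIRST(X) = {0, 2}
FIRST(Y) = {0, 2}
FOLLOW(S) = {$, 3}
FOLLOW(X) = {$, 0, 2, 3}
FOLLOW(Y) = {$, 3}
Therefore, FOLLOW(S) = {$, 3}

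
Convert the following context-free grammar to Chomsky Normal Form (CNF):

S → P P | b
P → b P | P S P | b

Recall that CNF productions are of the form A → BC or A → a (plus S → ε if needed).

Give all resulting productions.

S → b; TB → b; P → b; S → P P; P → TB P; P → P X0; X0 → S P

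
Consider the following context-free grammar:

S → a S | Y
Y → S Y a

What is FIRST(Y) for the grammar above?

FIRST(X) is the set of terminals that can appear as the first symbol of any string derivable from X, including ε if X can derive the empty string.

We compute FIRST(Y) using the standard algorithm.
FIRST(S) = {a}
FIRST(Y) = {a}
Therefore, FIRST(Y) = {a}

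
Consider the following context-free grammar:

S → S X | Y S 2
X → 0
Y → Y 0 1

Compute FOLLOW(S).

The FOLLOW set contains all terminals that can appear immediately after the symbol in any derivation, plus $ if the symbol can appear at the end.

We compute FOLLOW(S) using the standard algorithm.
FOLLOW(S) starts with {$}.
FIRST(S) = {}
FIRST(X) = {0}
FIRST(Y) = {}
FOLLOW(S) = {$, 0, 2}
FOLLOW(X) = {$, 0, 2}
FOLLOW(Y) = {0}
Therefore, FOLLOW(S) = {$, 0, 2}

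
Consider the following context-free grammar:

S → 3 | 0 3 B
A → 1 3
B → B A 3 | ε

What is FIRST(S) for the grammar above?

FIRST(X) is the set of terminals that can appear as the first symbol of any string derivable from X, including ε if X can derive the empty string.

We compute FIRST(S) using the standard algorithm.
FIRST(A) = {1}
FIRST(B) = {1, ε}
FIRST(S) = {0, 3}
Therefore, FIRST(S) = {0, 3}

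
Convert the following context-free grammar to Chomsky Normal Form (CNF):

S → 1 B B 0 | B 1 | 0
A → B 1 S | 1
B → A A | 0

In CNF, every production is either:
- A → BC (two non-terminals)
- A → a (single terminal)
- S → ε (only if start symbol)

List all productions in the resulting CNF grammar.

T1 → 1; T0 → 0; S → 0; A → 1; B → 0; S → T1 X0; X0 → B X1; X1 → B T0; S → B T1; A → B X2; X2 → T1 S; B → A A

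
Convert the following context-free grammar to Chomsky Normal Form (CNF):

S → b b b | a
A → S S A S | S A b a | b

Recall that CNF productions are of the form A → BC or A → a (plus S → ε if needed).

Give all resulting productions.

TB → b; S → a; TA → a; A → b; S → TB X0; X0 → TB TB; A → S X1; X1 → S X2; X2 → A S; A → S X3; X3 → A X4; X4 → TB TA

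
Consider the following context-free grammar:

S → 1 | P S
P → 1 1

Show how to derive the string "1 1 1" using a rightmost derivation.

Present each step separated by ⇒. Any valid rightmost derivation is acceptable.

S ⇒ P S ⇒ P 1 ⇒ 1 1 1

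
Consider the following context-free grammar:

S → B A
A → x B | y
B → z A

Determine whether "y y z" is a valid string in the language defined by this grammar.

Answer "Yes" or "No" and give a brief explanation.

No - no valid derivation exists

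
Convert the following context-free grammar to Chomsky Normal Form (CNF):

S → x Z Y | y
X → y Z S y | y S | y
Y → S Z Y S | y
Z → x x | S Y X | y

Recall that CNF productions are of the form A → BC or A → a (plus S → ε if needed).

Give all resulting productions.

TX → x; S → y; TY → y; X → y; Y → y; Z → y; S → TX X0; X0 → Z Y; X → TY X1; X1 → Z X2; X2 → S TY; X → TY S; Y → S X3; X3 → Z X4; X4 → Y S; Z → TX TX; Z → S X5; X5 → Y X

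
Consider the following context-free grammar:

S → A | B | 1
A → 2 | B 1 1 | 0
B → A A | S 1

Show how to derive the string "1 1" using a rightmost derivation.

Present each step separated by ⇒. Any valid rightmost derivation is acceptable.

S ⇒ B ⇒ S 1 ⇒ 1 1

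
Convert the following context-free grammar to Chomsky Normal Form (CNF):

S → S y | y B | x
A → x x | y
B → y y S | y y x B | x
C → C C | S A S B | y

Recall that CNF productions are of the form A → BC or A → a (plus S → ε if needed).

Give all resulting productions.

TY → y; S → x; TX → x; A → y; B → x; C → y; S → S TY; S → TY B; A → TX TX; B → TY X0; X0 → TY S; B → TY X1; X1 → TY X2; X2 → TX B; C → C C; C → S X3; X3 → A X4; X4 → S B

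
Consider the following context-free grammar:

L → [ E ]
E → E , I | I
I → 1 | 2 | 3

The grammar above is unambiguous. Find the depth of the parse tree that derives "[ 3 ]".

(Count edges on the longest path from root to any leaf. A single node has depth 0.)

3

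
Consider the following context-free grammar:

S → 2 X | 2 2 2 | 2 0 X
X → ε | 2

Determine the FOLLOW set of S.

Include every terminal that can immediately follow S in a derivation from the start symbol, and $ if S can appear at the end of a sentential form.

We compute FOLLOW(S) using the standard algorithm.
FOLLOW(S) starts with {$}.
FIRST(S) = {2}
FIRST(X) = {2, ε}
FOLLOW(S) = {$}
FOLLOW(X) = {$}
Therefore, FOLLOW(S) = {$}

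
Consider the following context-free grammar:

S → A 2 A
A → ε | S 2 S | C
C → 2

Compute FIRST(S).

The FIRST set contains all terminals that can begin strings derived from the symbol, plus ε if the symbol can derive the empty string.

We compute FIRST(S) using the standard algorithm.
FIRST(A) = {2, ε}
FIRST(C) = {2}
FIRST(S) = {2}
Therefore, FIRST(S) = {2}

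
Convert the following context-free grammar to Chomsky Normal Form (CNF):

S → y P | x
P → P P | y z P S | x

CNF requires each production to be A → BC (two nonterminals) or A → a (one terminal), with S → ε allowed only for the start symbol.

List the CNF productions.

TY → y; S → x; TZ → z; P → x; S → TY P; P → P P; P → TY X0; X0 → TZ X1; X1 → P S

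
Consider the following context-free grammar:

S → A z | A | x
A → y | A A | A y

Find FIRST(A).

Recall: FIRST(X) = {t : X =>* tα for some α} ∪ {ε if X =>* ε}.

We compute FIRST(A) using the standard algorithm.
FIRST(A) = {y}
FIRST(S) = {x, y}
Therefore, FIRST(A) = {y}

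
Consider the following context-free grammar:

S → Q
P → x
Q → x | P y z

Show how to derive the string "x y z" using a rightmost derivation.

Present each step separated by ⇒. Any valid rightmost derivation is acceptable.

S ⇒ Q ⇒ P y z ⇒ x y z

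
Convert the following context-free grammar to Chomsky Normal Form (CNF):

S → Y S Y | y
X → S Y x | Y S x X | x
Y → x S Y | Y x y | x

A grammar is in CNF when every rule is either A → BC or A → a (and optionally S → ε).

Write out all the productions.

S → y; TX → x; X → x; TY → y; Y → x; S → Y X0; X0 → S Y; X → S X1; X1 → Y TX; X → Y X2; X2 → S X3; X3 → TX X; Y → TX X4; X4 → S Y; Y → Y X5; X5 → TX TY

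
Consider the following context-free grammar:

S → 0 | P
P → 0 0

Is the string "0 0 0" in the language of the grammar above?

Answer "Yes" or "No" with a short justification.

No - no valid derivation exists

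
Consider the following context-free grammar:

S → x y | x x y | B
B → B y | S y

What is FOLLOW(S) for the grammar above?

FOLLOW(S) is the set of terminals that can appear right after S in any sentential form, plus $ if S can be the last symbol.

We compute FOLLOW(S) using the standard algorithm.
FOLLOW(S) starts with {$}.
FIRST(B) = {x}
FIRST(S) = {x}
FOLLOW(B) = {$, y}
FOLLOW(S) = {$, y}
Therefore, FOLLOW(S) = {$, y}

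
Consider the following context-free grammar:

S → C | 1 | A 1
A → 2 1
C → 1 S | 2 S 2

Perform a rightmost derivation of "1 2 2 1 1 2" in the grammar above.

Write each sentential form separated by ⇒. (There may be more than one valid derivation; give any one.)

S ⇒ C ⇒ 1 S ⇒ 1 C ⇒ 1 2 S 2 ⇒ 1 2 A 1 2 ⇒ 1 2 2 1 1 2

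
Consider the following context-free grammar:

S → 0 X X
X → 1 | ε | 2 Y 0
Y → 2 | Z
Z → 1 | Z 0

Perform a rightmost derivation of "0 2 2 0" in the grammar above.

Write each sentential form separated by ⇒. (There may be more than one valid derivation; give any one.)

S ⇒ 0 X X ⇒ 0 X ⇒ 0 2 Y 0 ⇒ 0 2 2 0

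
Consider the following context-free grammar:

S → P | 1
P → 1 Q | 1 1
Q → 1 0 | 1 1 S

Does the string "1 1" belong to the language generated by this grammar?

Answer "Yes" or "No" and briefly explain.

Yes - a valid derivation exists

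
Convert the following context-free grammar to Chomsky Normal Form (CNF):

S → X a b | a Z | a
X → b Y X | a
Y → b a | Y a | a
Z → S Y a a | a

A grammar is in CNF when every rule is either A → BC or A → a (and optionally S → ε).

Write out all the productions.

TA → a; TB → b; S → a; X → a; Y → a; Z → a; S → X X0; X0 → TA TB; S → TA Z; X → TB X1; X1 → Y X; Y → TB TA; Y → Y TA; Z → S X2; X2 → Y X3; X3 → TA TA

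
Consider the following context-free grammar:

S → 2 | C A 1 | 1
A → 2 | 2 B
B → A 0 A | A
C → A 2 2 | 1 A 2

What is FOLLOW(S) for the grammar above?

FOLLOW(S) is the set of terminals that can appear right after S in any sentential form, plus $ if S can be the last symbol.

We compute FOLLOW(S) using the standard algorithm.
FOLLOW(S) starts with {$}.
FIRST(A) = {2}
FIRST(B) = {2}
FIRST(C) = {1, 2}
FIRST(S) = {1, 2}
FOLLOW(A) = {0, 1, 2}
FOLLOW(B) = {0, 1, 2}
FOLLOW(C) = {2}
FOLLOW(S) = {$}
Therefore, FOLLOW(S) = {$}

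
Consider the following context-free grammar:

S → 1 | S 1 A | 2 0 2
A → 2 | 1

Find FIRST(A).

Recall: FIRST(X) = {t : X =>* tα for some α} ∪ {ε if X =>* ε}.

We compute FIRST(A) using the standard algorithm.
FIRST(A) = {1, 2}
FIRST(S) = {1, 2}
Therefore, FIRST(A) = {1, 2}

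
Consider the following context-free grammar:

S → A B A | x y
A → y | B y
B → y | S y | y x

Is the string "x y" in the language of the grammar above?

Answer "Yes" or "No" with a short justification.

Yes - a valid derivation exists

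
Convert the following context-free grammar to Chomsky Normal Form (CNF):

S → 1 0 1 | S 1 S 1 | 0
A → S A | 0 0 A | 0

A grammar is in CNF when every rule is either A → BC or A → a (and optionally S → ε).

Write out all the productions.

T1 → 1; T0 → 0; S → 0; A → 0; S → T1 X0; X0 → T0 T1; S → S X1; X1 → T1 X2; X2 → S T1; A → S A; A → T0 X3; X3 → T0 A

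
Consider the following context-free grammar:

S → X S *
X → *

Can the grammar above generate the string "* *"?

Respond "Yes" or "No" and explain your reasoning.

No - no valid derivation exists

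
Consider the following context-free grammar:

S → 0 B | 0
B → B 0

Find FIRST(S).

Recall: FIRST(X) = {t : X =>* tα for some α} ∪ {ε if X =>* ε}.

We compute FIRST(S) using the standard algorithm.
FIRST(B) = {}
FIRST(S) = {0}
Therefore, FIRST(S) = {0}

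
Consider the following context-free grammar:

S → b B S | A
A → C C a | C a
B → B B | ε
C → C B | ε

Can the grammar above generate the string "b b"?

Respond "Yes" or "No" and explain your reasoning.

No - no valid derivation exists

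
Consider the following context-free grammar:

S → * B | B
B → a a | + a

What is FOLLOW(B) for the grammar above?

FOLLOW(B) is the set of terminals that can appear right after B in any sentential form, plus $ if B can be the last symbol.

We compute FOLLOW(B) using the standard algorithm.
FOLLOW(S) starts with {$}.
FIRST(B) = {+, a}
FIRST(S) = {*, +, a}
FOLLOW(B) = {$}
FOLLOW(S) = {$}
Therefore, FOLLOW(B) = {$}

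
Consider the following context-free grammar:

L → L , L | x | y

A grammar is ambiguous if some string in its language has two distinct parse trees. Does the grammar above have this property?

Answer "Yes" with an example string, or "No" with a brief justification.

Yes - the string 'x , x , y , y , y' has two distinct parse trees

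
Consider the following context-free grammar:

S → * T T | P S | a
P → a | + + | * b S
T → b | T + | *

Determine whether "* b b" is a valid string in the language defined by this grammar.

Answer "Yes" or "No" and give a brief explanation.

Yes - a valid derivation exists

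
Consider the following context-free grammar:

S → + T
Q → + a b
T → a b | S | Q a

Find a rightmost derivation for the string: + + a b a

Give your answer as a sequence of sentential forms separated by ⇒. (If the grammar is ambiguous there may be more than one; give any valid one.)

S ⇒ + T ⇒ + Q a ⇒ + + a b a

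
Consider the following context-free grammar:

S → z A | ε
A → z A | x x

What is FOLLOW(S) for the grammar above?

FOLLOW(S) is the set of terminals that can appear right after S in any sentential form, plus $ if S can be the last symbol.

We compute FOLLOW(S) using the standard algorithm.
FOLLOW(S) starts with {$}.
FIRST(A) = {x, z}
FIRST(S) = {z, ε}
FOLLOW(A) = {$}
FOLLOW(S) = {$}
Therefore, FOLLOW(S) = {$}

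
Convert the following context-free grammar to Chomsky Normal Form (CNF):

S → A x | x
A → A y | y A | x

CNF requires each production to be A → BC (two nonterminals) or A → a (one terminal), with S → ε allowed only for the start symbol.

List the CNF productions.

TX → x; S → x; TY → y; A → x; S → A TX; A → A TY; A → TY A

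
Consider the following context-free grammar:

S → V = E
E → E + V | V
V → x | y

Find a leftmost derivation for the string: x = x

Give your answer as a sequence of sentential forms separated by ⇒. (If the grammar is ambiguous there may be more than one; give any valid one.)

S ⇒ V = E ⇒ x = E ⇒ x = V ⇒ x = x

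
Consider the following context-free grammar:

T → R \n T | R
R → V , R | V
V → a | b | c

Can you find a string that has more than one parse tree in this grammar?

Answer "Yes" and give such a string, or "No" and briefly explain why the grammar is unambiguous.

No - the grammar is unambiguous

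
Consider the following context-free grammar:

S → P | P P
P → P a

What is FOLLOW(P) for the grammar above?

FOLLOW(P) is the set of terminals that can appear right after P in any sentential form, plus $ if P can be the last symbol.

We compute FOLLOW(P) using the standard algorithm.
FOLLOW(S) starts with {$}.
FIRST(P) = {}
FIRST(S) = {}
FOLLOW(P) = {$, a}
FOLLOW(S) = {$}
Therefore, FOLLOW(P) = {$, a}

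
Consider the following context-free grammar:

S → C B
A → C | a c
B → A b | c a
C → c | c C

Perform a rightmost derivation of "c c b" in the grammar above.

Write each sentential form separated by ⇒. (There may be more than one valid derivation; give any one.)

S ⇒ C B ⇒ C A b ⇒ C C b ⇒ C c b ⇒ c c b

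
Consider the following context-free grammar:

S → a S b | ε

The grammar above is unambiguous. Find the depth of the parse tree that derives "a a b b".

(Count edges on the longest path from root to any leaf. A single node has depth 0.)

3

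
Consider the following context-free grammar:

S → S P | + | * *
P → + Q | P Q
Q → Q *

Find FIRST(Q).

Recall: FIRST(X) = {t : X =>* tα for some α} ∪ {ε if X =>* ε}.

We compute FIRST(Q) using the standard algorithm.
FIRST(P) = {+}
FIRST(Q) = {}
FIRST(S) = {*, +}
Therefore, FIRST(Q) = {}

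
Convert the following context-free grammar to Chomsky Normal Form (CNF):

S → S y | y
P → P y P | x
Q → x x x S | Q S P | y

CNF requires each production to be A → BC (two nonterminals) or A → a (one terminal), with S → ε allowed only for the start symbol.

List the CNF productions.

TY → y; S → y; P → x; TX → x; Q → y; S → S TY; P → P X0; X0 → TY P; Q → TX X1; X1 → TX X2; X2 → TX S; Q → Q X3; X3 → S P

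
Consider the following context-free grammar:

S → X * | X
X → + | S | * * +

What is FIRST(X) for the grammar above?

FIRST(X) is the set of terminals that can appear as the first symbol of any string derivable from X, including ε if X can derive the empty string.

We compute FIRST(X) using the standard algorithm.
FIRST(S) = {*, +}
FIRST(X) = {*, +}
Therefore, FIRST(X) = {*, +}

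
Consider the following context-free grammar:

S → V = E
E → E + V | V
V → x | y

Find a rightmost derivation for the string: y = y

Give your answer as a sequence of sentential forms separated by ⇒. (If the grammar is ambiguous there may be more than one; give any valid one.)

S ⇒ V = E ⇒ V = V ⇒ V = y ⇒ y = y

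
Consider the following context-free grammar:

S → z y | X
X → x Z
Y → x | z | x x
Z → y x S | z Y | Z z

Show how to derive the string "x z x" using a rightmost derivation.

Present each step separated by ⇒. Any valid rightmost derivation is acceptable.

S ⇒ X ⇒ x Z ⇒ x z Y ⇒ x z x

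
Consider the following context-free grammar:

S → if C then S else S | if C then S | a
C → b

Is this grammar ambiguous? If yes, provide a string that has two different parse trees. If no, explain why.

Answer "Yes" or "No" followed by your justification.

Yes - the string 'if b then if b then if b then a else a else a' has two distinct leftmost derivations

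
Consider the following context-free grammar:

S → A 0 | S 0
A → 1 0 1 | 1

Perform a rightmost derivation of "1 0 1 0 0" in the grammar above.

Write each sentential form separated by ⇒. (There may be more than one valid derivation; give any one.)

S ⇒ S 0 ⇒ A 0 0 ⇒ 1 0 1 0 0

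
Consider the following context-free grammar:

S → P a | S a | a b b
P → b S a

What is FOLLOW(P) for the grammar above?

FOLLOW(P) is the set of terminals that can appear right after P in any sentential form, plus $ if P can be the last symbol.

We compute FOLLOW(P) using the standard algorithm.
FOLLOW(S) starts with {$}.
FIRST(P) = {b}
FIRST(S) = {a, b}
FOLLOW(P) = {a}
FOLLOW(S) = {$, a}
Therefore, FOLLOW(P) = {a}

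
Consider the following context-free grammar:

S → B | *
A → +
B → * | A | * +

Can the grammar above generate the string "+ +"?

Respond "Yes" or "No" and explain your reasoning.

No - no valid derivation exists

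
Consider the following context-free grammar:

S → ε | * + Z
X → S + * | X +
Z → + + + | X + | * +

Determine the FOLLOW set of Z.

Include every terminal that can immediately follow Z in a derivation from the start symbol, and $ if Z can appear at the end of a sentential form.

We compute FOLLOW(Z) using the standard algorithm.
FOLLOW(S) starts with {$}.
FIRST(S) = {*, ε}
FIRST(X) = {*, +}
FIRST(Z) = {*, +}
FOLLOW(S) = {$, +}
FOLLOW(X) = {+}
FOLLOW(Z) = {$, +}
Therefore, FOLLOW(Z) = {$, +}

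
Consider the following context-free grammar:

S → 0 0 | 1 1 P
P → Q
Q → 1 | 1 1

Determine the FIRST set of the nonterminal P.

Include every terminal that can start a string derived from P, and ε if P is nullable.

We compute FIRST(P) using the standard algorithm.
FIRST(P) = {1}
FIRST(Q) = {1}
FIRST(S) = {0, 1}
Therefore, FIRST(P) = {1}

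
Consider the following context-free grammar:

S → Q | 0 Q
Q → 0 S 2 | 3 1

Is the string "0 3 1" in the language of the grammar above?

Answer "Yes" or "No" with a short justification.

Yes - a valid derivation exists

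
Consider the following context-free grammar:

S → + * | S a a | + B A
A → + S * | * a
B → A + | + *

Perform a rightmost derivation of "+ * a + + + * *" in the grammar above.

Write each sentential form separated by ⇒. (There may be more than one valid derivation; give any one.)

S ⇒ + B A ⇒ + B + S * ⇒ + B + + * * ⇒ + A + + + * * ⇒ + * a + + + * *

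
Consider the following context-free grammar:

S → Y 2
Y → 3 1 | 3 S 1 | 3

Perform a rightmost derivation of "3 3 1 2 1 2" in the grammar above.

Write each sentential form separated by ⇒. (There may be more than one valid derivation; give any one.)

S ⇒ Y 2 ⇒ 3 S 1 2 ⇒ 3 Y 2 1 2 ⇒ 3 3 1 2 1 2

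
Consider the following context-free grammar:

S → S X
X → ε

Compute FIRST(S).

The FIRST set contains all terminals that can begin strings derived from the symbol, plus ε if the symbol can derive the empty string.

We compute FIRST(S) using the standard algorithm.
FIRST(S) = {}
FIRST(X) = {ε}
Therefore, FIRST(S) = {}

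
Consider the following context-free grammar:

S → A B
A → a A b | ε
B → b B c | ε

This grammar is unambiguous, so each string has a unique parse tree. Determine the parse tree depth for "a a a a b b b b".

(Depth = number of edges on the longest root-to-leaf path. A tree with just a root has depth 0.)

6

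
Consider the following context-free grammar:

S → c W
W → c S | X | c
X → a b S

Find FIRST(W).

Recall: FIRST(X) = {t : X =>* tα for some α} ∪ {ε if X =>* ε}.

We compute FIRST(W) using the standard algorithm.
FIRST(S) = {c}
FIRST(W) = {a, c}
FIRST(X) = {a}
Therefore, FIRST(W) = {a, c}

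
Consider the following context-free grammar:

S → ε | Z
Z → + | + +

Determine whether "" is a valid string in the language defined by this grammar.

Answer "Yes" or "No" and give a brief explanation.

Yes - a valid derivation exists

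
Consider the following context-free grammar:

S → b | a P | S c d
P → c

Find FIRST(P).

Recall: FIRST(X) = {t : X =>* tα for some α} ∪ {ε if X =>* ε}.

We compute FIRST(P) using the standard algorithm.
FIRST(P) = {c}
FIRST(S) = {a, b}
Therefore, FIRST(P) = {c}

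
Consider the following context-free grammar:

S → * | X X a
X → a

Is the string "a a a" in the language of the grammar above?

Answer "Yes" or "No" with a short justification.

Yes - a valid derivation exists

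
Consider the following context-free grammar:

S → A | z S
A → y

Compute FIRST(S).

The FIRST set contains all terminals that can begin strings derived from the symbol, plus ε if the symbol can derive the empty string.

We compute FIRST(S) using the standard algorithm.
FIRST(A) = {y}
FIRST(S) = {y, z}
Therefore, FIRST(S) = {y, z}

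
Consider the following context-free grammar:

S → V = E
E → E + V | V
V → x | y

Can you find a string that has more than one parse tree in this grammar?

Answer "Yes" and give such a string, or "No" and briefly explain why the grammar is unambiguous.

No - the grammar is unambiguous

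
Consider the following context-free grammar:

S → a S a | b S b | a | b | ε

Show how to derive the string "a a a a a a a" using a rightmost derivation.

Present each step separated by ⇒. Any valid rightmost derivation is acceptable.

S ⇒ a S a ⇒ a a S a a ⇒ a a a S a a a ⇒ a a a a a a a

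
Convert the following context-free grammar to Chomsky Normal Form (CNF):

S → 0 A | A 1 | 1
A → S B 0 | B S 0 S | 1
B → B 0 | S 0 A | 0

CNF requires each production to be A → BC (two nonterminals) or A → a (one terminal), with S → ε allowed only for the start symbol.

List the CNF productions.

T0 → 0; T1 → 1; S → 1; A → 1; B → 0; S → T0 A; S → A T1; A → S X0; X0 → B T0; A → B X1; X1 → S X2; X2 → T0 S; B → B T0; B → S X3; X3 → T0 A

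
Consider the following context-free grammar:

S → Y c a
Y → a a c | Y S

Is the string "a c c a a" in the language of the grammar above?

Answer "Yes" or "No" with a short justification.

No - no valid derivation exists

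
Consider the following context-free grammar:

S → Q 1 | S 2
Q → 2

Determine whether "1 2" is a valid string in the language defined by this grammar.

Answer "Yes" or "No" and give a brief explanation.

No - no valid derivation exists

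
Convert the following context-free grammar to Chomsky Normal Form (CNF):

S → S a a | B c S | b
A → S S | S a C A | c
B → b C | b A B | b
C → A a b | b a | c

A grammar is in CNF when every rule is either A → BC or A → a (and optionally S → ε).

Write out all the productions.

TA → a; TC → c; S → b; A → c; TB → b; B → b; C → c; S → S X0; X0 → TA TA; S → B X1; X1 → TC S; A → S S; A → S X2; X2 → TA X3; X3 → C A; B → TB C; B → TB X4; X4 → A B; C → A X5; X5 → TA TB; C → TB TA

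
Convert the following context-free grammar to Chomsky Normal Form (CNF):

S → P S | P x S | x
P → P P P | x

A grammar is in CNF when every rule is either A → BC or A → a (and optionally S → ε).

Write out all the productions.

TX → x; S → x; P → x; S → P S; S → P X0; X0 → TX S; P → P X1; X1 → P P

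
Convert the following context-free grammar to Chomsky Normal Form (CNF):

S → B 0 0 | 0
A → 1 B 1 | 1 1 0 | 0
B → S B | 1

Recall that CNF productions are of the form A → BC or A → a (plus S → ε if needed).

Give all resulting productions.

T0 → 0; S → 0; T1 → 1; A → 0; B → 1; S → B X0; X0 → T0 T0; A → T1 X1; X1 → B T1; A → T1 X2; X2 → T1 T0; B → S B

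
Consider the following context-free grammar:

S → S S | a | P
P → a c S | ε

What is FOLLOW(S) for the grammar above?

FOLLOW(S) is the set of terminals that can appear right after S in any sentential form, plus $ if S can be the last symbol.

We compute FOLLOW(S) using the standard algorithm.
FOLLOW(S) starts with {$}.
FIRST(P) = {a, ε}
FIRST(S) = {a, ε}
FOLLOW(P) = {$, a}
FOLLOW(S) = {$, a}
Therefore, FOLLOW(S) = {$, a}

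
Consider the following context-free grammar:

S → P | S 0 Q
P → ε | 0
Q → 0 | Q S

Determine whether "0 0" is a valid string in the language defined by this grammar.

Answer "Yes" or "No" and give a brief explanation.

Yes - a valid derivation exists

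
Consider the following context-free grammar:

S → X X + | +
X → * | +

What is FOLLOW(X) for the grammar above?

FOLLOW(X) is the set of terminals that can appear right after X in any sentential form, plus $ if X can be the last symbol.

We compute FOLLOW(X) using the standard algorithm.
FOLLOW(S) starts with {$}.
FIRST(S) = {*, +}
FIRST(X) = {*, +}
FOLLOW(S) = {$}
FOLLOW(X) = {*, +}
Therefore, FOLLOW(X) = {*, +}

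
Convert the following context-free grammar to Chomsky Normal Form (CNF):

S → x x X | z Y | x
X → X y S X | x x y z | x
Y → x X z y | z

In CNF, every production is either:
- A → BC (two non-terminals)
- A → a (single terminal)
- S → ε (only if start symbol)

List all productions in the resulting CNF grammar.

TX → x; TZ → z; S → x; TY → y; X → x; Y → z; S → TX X0; X0 → TX X; S → TZ Y; X → X X1; X1 → TY X2; X2 → S X; X → TX X3; X3 → TX X4; X4 → TY TZ; Y → TX X5; X5 → X X6; X6 → TZ TY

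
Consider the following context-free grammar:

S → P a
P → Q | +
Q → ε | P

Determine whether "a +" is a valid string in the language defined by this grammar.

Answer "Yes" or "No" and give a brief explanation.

No - no valid derivation exists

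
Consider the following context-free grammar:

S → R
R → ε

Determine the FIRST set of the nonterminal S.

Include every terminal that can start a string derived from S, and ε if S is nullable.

We compute FIRST(S) using the standard algorithm.
FIRST(R) = {ε}
FIRST(S) = {ε}
Therefore, FIRST(S) = {ε}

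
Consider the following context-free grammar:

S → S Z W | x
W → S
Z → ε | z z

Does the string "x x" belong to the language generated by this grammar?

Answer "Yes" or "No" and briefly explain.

Yes - a valid derivation exists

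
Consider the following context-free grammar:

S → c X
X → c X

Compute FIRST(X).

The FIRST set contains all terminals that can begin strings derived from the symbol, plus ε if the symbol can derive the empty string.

We compute FIRST(X) using the standard algorithm.
FIRST(S) = {c}
FIRST(X) = {c}
Therefore, FIRST(X) = {c}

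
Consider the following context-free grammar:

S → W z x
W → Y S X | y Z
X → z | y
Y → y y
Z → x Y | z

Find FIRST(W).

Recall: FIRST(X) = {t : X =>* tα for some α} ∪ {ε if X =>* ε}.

We compute FIRST(W) using the standard algorithm.
FIRST(S) = {y}
FIRST(W) = {y}
FIRST(X) = {y, z}
FIRST(Y) = {y}
FIRST(Z) = {x, z}
Therefore, FIRST(W) = {y}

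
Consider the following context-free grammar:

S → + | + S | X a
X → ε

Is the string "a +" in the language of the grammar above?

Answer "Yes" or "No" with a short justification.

No - no valid derivation exists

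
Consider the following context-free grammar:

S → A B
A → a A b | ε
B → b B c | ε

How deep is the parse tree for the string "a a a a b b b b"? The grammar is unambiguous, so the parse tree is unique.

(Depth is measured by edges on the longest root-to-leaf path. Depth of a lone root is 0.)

6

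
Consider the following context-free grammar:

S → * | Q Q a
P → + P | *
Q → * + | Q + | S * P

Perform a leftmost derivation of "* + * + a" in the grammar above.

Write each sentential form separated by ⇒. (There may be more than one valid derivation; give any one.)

S ⇒ Q Q a ⇒ * + Q a ⇒ * + * + a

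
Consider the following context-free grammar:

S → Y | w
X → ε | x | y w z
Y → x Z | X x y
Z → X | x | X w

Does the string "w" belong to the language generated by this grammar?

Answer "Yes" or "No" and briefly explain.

Yes - a valid derivation exists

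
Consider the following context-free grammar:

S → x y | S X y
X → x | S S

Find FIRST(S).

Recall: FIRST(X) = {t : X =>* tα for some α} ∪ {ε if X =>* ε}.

We compute FIRST(S) using the standard algorithm.
FIRST(S) = {x}
FIRST(X) = {x}
Therefore, FIRST(S) = {x}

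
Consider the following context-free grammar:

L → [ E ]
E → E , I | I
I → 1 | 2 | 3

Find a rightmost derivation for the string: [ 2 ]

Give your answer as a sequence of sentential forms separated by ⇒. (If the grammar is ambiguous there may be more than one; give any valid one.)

L ⇒ [ E ] ⇒ [ I ] ⇒ [ 2 ]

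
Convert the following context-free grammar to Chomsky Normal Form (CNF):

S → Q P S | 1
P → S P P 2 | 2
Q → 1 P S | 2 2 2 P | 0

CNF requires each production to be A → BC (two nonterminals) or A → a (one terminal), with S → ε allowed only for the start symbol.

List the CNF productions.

S → 1; T2 → 2; P → 2; T1 → 1; Q → 0; S → Q X0; X0 → P S; P → S X1; X1 → P X2; X2 → P T2; Q → T1 X3; X3 → P S; Q → T2 X4; X4 → T2 X5; X5 → T2 P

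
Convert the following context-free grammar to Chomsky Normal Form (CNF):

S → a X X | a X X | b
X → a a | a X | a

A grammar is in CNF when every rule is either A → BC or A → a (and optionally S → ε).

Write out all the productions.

TA → a; S → b; X → a; S → TA X0; X0 → X X; S → TA X1; X1 → X X; X → TA TA; X → TA X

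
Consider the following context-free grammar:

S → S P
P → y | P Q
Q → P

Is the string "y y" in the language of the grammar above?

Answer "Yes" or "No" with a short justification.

No - no valid derivation exists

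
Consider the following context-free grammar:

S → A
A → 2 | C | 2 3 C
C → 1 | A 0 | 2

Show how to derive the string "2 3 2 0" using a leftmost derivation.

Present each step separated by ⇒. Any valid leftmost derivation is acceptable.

S ⇒ A ⇒ 2 3 C ⇒ 2 3 A 0 ⇒ 2 3 C 0 ⇒ 2 3 2 0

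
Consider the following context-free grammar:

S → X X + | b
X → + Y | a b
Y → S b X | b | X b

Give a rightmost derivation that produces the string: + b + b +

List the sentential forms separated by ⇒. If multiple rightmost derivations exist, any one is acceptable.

S ⇒ X X + ⇒ X + Y + ⇒ X + b + ⇒ + Y + b + ⇒ + b + b +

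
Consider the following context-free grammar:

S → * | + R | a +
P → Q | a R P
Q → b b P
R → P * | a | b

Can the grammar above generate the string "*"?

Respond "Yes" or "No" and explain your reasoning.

Yes - a valid derivation exists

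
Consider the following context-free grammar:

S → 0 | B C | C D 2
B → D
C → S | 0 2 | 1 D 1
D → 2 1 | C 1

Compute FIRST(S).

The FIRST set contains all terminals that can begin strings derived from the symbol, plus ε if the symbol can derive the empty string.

We compute FIRST(S) using the standard algorithm.
FIRST(B) = {0, 1, 2}
FIRST(C) = {0, 1, 2}
FIRST(D) = {0, 1, 2}
FIRST(S) = {0, 1, 2}
Therefore, FIRST(S) = {0, 1, 2}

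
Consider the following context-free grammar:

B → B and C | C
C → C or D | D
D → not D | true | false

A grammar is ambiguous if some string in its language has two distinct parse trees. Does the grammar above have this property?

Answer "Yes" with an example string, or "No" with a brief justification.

No - the grammar is unambiguous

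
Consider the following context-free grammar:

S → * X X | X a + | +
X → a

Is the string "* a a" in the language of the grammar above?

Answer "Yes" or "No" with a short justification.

Yes - a valid derivation exists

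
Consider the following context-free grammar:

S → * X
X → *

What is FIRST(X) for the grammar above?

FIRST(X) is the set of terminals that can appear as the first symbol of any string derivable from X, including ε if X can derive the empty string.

We compute FIRST(X) using the standard algorithm.
FIRST(S) = {*}
FIRST(X) = {*}
Therefore, FIRST(X) = {*}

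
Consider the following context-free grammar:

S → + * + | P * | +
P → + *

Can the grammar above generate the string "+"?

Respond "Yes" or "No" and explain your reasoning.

Yes - a valid derivation exists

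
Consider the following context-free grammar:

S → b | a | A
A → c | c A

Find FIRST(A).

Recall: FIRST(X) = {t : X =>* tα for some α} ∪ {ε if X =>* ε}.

We compute FIRST(A) using the standard algorithm.
FIRST(A) = {c}
FIRST(S) = {a, b, c}
Therefore, FIRST(A) = {c}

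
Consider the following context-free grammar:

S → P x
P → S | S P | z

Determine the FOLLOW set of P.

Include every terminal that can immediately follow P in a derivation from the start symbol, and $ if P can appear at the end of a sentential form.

We compute FOLLOW(P) using the standard algorithm.
FOLLOW(S) starts with {$}.
FIRST(P) = {z}
FIRST(S) = {z}
FOLLOW(P) = {x}
FOLLOW(S) = {$, x, z}
Therefore, FOLLOW(P) = {x}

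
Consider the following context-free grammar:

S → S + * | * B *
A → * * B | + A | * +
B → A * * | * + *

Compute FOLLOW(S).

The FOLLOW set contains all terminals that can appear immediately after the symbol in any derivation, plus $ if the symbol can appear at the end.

We compute FOLLOW(S) using the standard algorithm.
FOLLOW(S) starts with {$}.
FIRST(A) = {*, +}
FIRST(B) = {*, +}
FIRST(S) = {*}
FOLLOW(A) = {*}
FOLLOW(B) = {*}
FOLLOW(S) = {$, +}
Therefore, FOLLOW(S) = {$, +}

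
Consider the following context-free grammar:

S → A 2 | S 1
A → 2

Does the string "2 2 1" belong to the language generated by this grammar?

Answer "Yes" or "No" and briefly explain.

Yes - a valid derivation exists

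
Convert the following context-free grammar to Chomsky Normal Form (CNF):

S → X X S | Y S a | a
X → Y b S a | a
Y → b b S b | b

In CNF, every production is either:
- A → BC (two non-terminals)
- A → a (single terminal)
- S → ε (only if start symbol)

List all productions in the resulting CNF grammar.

TA → a; S → a; TB → b; X → a; Y → b; S → X X0; X0 → X S; S → Y X1; X1 → S TA; X → Y X2; X2 → TB X3; X3 → S TA; Y → TB X4; X4 → TB X5; X5 → S TB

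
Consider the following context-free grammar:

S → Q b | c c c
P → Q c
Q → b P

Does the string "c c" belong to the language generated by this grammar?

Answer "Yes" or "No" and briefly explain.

No - no valid derivation exists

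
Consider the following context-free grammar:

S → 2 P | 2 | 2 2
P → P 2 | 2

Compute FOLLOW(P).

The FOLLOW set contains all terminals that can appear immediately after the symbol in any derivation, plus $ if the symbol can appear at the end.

We compute FOLLOW(P) using the standard algorithm.
FOLLOW(S) starts with {$}.
FIRST(P) = {2}
FIRST(S) = {2}
FOLLOW(P) = {$, 2}
FOLLOW(S) = {$}
Therefore, FOLLOW(P) = {$, 2}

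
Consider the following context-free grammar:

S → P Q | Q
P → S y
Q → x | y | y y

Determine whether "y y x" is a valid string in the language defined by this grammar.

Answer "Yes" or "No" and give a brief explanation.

Yes - a valid derivation exists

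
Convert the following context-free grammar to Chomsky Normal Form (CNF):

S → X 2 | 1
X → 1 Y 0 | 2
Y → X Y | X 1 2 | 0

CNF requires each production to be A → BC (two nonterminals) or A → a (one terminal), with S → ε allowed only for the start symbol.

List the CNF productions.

T2 → 2; S → 1; T1 → 1; T0 → 0; X → 2; Y → 0; S → X T2; X → T1 X0; X0 → Y T0; Y → X Y; Y → X X1; X1 → T1 T2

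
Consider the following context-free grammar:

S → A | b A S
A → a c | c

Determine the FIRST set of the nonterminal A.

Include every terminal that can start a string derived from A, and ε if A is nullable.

We compute FIRST(A) using the standard algorithm.
FIRST(A) = {a, c}
FIRST(S) = {a, b, c}
Therefore, FIRST(A) = {a, c}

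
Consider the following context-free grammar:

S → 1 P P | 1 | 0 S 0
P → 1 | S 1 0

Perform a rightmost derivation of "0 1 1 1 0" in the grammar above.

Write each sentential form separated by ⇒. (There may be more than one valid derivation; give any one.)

S ⇒ 0 S 0 ⇒ 0 1 P P 0 ⇒ 0 1 P 1 0 ⇒ 0 1 1 1 0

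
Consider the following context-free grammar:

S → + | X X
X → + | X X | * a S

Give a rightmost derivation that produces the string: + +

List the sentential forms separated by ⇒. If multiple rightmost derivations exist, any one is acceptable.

S ⇒ X X ⇒ X + ⇒ + +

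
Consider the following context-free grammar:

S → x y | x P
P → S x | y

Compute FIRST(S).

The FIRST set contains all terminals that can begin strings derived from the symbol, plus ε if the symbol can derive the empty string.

We compute FIRST(S) using the standard algorithm.
FIRST(P) = {x, y}
FIRST(S) = {x}
Therefore, FIRST(S) = {x}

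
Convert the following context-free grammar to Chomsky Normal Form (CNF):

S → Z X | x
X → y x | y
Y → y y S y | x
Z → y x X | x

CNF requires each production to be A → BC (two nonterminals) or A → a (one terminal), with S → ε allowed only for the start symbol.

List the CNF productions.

S → x; TY → y; TX → x; X → y; Y → x; Z → x; S → Z X; X → TY TX; Y → TY X0; X0 → TY X1; X1 → S TY; Z → TY X2; X2 → TX X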